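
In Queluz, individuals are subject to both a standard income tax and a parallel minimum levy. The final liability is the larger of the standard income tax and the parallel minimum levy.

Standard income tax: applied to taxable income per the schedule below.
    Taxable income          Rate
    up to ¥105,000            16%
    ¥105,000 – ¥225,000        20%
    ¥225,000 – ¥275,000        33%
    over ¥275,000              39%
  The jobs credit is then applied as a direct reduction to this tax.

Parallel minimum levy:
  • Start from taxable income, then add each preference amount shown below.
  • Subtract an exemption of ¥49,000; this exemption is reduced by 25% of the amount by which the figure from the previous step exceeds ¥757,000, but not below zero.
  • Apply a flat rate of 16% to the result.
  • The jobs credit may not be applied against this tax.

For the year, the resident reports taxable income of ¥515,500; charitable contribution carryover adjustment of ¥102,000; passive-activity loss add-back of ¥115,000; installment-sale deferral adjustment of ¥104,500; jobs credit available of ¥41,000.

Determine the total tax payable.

Parallel minimum levy:
  Adjusted income: ¥515,500 + ¥102,000 + ¥115,000 + ¥104,500 = ¥837,000
  Exemption: ¥49,000 − 25% × (¥837,000 − ¥757,000) = ¥49,000 − ¥20,000 = ¥29,000
  Base: ¥837,000 − ¥29,000 = ¥808,000
  ¥808,000 × 16% = ¥129,280

Standard income tax:
  ¥105,000 × 16% = ¥16,800
  ¥120,000 × 20% = ¥24,000
  ¥50,000 × 33% = ¥16,500
  ¥240,500 × 39% = ¥93,795
  → ¥151,095
  Less jobs credit ¥41,000 → ¥110,095

¥129,280 > ¥110,095, so the parallel minimum levy is the binding amount.

¥129,280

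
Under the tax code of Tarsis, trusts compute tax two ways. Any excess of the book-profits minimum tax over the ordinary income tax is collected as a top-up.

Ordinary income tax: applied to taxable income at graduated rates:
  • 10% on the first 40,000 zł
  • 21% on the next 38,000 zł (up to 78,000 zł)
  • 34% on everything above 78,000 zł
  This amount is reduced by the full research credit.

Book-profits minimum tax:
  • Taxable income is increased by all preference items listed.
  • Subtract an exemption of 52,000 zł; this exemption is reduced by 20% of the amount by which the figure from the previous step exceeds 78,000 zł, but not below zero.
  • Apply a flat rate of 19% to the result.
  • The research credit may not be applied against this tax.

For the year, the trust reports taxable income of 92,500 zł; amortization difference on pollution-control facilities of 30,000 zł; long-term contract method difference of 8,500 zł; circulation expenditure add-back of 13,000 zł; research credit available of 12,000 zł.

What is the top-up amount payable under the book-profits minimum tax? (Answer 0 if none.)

15,078 zł

Book-profits minimum tax:
  Adjusted income: 92,500 zł + 30,000 zł + 8,500 zł + 13,000 zł = 144,000 zł
  Exemption: 52,000 zł − 20% × (144,000 zł − 78,000 zł) = 52,000 zł − 13,200 zł = 38,800 zł
  Base: 144,000 zł − 38,800 zł = 105,200 zł
  105,200 zł × 19% = 19,988 zł

Ordinary income tax:
  40,000 zł × 10% = 4,000 zł
  38,000 zł × 21% = 7,980 zł
  14,500 zł × 34% = 4,930 zł
  → 16,910 zł
  Less research credit 12,000 zł → 4,910 zł

Excess of book-profits minimum tax over ordinary income tax: 19,988 zł − 4,910 zł = 15,078 zł.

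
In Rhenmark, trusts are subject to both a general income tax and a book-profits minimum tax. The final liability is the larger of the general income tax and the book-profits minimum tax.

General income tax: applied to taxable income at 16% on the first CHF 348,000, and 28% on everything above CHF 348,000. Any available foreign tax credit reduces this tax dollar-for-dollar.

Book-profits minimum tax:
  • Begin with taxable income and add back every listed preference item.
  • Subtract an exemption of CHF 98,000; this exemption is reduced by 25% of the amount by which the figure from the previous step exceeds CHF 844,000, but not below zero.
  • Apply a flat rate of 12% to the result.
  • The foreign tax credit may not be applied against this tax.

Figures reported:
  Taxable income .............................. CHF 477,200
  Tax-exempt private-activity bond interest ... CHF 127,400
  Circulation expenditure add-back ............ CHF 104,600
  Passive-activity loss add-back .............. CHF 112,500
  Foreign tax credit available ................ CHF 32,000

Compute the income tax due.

CHF 86,844

General income tax:
  CHF 348,000 × 16% = CHF 55,680
  CHF 129,200 × 28% = CHF 36,176
  → CHF 91,856
  Less foreign tax credit CHF 32,000 → CHF 59,856

Book-profits minimum tax:
  Adjusted income: CHF 477,200 + CHF 127,400 + CHF 104,600 + CHF 112,500 = CHF 821,700
  Exemption: CHF 821,700 ≤ CHF 844,000, so full CHF 98,000 applies
  Base: CHF 821,700 − CHF 98,000 = CHF 723,700
  CHF 723,700 × 12% = CHF 86,844

CHF 86,844 > CHF 59,856, so the book-profits minimum tax is the binding amount.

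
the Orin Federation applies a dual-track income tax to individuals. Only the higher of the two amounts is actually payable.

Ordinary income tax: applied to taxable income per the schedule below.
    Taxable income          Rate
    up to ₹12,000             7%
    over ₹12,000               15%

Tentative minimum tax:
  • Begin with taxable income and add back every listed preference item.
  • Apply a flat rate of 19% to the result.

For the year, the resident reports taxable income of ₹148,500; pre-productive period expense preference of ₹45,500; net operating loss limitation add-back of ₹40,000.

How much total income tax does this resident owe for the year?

Tentative minimum tax:
  Adjusted income: ₹148,500 + ₹45,500 + ₹40,000 = ₹234,000
  ₹234,000 × 19% = ₹44,460

Ordinary income tax:
  ₹12,000 × 7% = ₹840
  ₹136,500 × 15% = ₹20,475
  → ₹21,315

₹44,460 > ₹21,315, so the tentative minimum tax is the binding amount.

₹44,460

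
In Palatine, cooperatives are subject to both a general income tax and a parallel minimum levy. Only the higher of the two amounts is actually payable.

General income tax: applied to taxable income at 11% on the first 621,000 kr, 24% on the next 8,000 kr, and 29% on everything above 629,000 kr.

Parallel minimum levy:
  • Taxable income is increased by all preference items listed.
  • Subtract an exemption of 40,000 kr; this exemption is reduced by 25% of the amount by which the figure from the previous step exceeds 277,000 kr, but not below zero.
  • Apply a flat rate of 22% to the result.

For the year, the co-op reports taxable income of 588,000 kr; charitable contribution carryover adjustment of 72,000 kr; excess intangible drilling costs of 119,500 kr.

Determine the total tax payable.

171,490 kr

General income tax:
  588,000 kr × 11% = 64,680 kr

Parallel minimum levy:
  Adjusted income: 588,000 kr + 72,000 kr + 119,500 kr = 779,500 kr
  Exemption: 25% × (779,500 kr − 277,000 kr) = 125,625 kr ≥ 40,000 kr, so the exemption is fully phased out
  Base: 779,500 kr − 0 kr = 779,500 kr
  779,500 kr × 22% = 171,490 kr

171,490 kr > 64,680 kr, so the parallel minimum levy is the binding amount.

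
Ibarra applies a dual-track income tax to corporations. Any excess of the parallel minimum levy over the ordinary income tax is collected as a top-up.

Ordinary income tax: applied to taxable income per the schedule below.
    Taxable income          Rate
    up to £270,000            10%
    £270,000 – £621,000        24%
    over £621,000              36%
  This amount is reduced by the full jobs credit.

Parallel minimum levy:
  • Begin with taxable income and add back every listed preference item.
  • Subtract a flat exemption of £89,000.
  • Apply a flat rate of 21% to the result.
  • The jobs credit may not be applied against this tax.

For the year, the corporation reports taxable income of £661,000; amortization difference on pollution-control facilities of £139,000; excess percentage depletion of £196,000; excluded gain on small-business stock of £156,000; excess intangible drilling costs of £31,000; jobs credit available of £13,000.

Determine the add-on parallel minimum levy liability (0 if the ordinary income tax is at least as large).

Ordinary income tax:
  £270,000 × 10% = £27,000
  £351,000 × 24% = £84,240
  £40,000 × 36% = £14,400
  → £125,640
  Less jobs credit £13,000 → £112,640

Parallel minimum levy:
  Adjusted income: £661,000 + £139,000 + £196,000 + £156,000 + £31,000 = £1,183,000
  Less exemption £89,000 → base £1,094,000
  £1,094,000 × 21% = £229,740

Excess of parallel minimum levy over ordinary income tax: £229,740 − £112,640 = £117,100.

£117,100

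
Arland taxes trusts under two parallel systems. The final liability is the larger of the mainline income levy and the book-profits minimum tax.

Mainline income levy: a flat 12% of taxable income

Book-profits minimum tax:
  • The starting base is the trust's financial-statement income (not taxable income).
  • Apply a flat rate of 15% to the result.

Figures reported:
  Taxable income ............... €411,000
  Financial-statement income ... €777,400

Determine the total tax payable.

Mainline income levy:
  €411,000 × 12% = €49,320

Book-profits minimum tax:
  Base (financial-statement income): €777,400
  €777,400 × 15% = €116,610

€116,610 > €49,320, so the book-profits minimum tax is the binding amount.

€116,610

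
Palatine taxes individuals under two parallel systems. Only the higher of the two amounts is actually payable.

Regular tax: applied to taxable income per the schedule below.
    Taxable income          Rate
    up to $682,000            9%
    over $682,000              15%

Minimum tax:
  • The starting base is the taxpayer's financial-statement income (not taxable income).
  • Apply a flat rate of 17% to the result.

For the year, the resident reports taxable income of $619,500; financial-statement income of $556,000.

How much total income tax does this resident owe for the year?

$94,520

Regular tax:
  $619,500 × 9% = $55,755

Minimum tax:
  Base (financial-statement income): $556,000
  $556,000 × 17% = $94,520

$94,520 > $55,755, so the minimum tax is the binding amount.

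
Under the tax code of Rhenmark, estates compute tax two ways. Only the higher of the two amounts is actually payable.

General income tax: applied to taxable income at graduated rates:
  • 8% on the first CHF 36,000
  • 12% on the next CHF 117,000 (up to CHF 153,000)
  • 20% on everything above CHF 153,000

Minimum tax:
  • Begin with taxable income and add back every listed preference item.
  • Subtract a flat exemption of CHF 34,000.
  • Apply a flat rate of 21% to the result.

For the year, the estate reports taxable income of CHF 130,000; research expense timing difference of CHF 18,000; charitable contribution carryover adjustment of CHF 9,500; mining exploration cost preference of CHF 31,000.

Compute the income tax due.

CHF 32,445

Minimum tax:
  Adjusted income: CHF 130,000 + CHF 18,000 + CHF 9,500 + CHF 31,000 = CHF 188,500
  Less exemption CHF 34,000 → base CHF 154,500
  CHF 154,500 × 21% = CHF 32,445

General income tax:
  CHF 36,000 × 8% = CHF 2,880
  CHF 94,000 × 12% = CHF 11,280
  → CHF 14,160

CHF 32,445 > CHF 14,160, so the minimum tax is the binding amount.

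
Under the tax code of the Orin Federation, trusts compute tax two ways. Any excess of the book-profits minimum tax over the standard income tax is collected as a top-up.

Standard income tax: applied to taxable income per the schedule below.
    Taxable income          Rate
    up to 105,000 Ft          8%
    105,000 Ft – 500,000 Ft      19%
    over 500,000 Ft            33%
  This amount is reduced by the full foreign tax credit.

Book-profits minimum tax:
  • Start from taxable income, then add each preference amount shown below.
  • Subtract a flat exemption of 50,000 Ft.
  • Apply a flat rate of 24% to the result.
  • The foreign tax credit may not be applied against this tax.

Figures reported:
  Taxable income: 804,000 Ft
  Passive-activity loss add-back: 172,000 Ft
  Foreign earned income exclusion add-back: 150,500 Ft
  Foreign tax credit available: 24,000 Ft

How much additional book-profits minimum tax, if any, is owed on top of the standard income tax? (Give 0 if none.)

Book-profits minimum tax:
  Adjusted income: 804,000 Ft + 172,000 Ft + 150,500 Ft = 1,126,500 Ft
  Less exemption 50,000 Ft → base 1,076,500 Ft
  1,076,500 Ft × 24% = 258,360 Ft

Standard income tax:
  105,000 Ft × 8% = 8,400 Ft
  395,000 Ft × 19% = 75,050 Ft
  304,000 Ft × 33% = 100,320 Ft
  → 183,770 Ft
  Less foreign tax credit 24,000 Ft → 159,770 Ft

Excess of book-profits minimum tax over standard income tax: 258,360 Ft − 159,770 Ft = 98,590 Ft.

98,590 Ft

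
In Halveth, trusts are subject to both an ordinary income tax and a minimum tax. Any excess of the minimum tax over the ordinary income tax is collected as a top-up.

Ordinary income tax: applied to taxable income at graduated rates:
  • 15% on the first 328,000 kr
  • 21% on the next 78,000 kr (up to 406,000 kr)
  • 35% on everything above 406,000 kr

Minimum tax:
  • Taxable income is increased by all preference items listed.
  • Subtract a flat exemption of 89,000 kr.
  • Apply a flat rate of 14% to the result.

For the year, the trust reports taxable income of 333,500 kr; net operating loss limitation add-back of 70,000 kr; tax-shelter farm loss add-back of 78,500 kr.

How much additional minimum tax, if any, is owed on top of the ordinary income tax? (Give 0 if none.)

Minimum tax:
  Adjusted income: 333,500 kr + 70,000 kr + 78,500 kr = 482,000 kr
  Less exemption 89,000 kr → base 393,000 kr
  393,000 kr × 14% = 55,020 kr

Ordinary income tax:
  328,000 kr × 15% = 49,200 kr
  5,500 kr × 21% = 1,155 kr
  → 50,355 kr

Excess of minimum tax over ordinary income tax: 55,020 kr − 50,355 kr = 4,665 kr.

4,665 kr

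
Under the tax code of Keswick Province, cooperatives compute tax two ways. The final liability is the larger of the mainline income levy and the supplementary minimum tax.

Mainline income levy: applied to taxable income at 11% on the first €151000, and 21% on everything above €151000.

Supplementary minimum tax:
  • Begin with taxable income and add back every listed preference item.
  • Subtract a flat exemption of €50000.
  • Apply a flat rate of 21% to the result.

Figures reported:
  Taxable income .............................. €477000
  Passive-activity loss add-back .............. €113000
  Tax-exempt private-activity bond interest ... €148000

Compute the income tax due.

Mainline income levy:
  €151000 × 11% = €16610
  €326000 × 21% = €68460
  → €85070

Supplementary minimum tax:
  Adjusted income: €477000 + €113000 + €148000 = €738000
  Less exemption €50000 → base €688000
  €688000 × 21% = €144480

€144480 > €85070, so the supplementary minimum tax is the binding amount.

€144480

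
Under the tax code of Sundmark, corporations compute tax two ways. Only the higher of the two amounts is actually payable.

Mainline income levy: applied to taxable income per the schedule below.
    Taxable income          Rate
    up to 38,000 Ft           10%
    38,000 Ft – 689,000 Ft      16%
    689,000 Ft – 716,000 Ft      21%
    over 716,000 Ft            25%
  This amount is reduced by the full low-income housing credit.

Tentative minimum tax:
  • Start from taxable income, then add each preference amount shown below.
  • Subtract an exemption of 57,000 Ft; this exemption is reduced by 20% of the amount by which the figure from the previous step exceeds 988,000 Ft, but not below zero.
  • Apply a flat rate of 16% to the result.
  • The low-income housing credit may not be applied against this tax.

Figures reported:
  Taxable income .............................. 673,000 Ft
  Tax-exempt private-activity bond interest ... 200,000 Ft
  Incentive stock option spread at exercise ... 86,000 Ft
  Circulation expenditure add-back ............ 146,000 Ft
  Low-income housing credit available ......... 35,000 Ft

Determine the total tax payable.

171,424 Ft

Tentative minimum tax:
  Adjusted income: 673,000 Ft + 200,000 Ft + 86,000 Ft + 146,000 Ft = 1,105,000 Ft
  Exemption: 57,000 Ft − 20% × (1,105,000 Ft − 988,000 Ft) = 57,000 Ft − 23,400 Ft = 33,600 Ft
  Base: 1,105,000 Ft − 33,600 Ft = 1,071,400 Ft
  1,071,400 Ft × 16% = 171,424 Ft

Mainline income levy:
  38,000 Ft × 10% = 3,800 Ft
  635,000 Ft × 16% = 101,600 Ft
  → 105,400 Ft
  Less low-income housing credit 35,000 Ft → 70,400 Ft

171,424 Ft > 70,400 Ft, so the tentative minimum tax is the binding amount.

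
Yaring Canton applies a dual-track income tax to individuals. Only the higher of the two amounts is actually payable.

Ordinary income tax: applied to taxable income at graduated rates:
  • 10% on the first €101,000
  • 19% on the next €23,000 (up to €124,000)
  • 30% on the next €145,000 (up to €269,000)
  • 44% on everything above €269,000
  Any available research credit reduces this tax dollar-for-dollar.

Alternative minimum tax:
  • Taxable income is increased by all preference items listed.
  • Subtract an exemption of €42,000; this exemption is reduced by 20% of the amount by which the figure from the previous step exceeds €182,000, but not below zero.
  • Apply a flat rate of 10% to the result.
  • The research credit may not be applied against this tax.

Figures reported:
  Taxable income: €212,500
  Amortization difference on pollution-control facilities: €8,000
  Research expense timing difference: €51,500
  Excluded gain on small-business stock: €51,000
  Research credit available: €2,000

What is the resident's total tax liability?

€39,020

Alternative minimum tax:
  Adjusted income: €212,500 + €8,000 + €51,500 + €51,000 = €323,000
  Exemption: €42,000 − 20% × (€323,000 − €182,000) = €42,000 − €28,200 = €13,800
  Base: €323,000 − €13,800 = €309,200
  €309,200 × 10% = €30,920

Ordinary income tax:
  €101,000 × 10% = €10,100
  €23,000 × 19% = €4,370
  €88,500 × 30% = €26,550
  → €41,020
  Less research credit €2,000 → €39,020

€39,020 > €30,920, so the ordinary income tax governs.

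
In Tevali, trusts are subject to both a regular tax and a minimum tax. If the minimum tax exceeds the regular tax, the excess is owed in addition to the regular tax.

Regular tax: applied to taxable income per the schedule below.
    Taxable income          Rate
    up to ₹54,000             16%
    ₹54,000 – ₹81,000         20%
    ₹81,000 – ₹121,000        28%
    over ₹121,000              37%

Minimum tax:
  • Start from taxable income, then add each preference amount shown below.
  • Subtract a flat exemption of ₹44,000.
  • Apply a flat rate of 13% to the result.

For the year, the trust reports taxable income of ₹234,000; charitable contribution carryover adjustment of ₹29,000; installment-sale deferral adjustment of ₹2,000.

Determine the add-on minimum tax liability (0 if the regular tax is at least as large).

₹0

Minimum tax:
  Adjusted income: ₹234,000 + ₹29,000 + ₹2,000 = ₹265,000
  Less exemption ₹44,000 → base ₹221,000
  ₹221,000 × 13% = ₹28,730

Regular tax:
  ₹54,000 × 16% = ₹8,640
  ₹27,000 × 20% = ₹5,400
  ₹40,000 × 28% = ₹11,200
  ₹113,000 × 37% = ₹41,810
  → ₹67,050

₹28,730 ≤ ₹67,050, so no add-on is due.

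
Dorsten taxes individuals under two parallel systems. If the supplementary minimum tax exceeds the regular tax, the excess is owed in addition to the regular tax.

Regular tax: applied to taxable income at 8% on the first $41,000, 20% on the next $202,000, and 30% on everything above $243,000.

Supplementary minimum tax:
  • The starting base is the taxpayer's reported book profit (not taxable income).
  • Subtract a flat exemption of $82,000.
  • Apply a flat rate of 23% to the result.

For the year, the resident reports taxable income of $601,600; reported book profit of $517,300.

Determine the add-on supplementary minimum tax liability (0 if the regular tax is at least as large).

Regular tax:
  $41,000 × 8% = $3,280
  $202,000 × 20% = $40,400
  $358,600 × 30% = $107,580
  → $151,260

Supplementary minimum tax:
  Base (reported book profit): $517,300
  Less exemption $82,000 → base $435,300
  $435,300 × 23% = $100,119

$100,119 ≤ $151,260, so no add-on is due.

$0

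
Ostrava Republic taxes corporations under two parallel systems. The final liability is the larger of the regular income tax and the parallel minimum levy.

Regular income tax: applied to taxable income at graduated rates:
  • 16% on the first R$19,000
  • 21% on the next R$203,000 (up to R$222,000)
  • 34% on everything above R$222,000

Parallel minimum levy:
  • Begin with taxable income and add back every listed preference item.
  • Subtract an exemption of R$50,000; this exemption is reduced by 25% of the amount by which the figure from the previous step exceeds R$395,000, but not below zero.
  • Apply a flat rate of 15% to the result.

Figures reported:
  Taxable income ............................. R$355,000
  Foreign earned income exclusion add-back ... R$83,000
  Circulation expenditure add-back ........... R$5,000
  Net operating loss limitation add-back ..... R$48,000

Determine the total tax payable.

R$90,890

Parallel minimum levy:
  Adjusted income: R$355,000 + R$83,000 + R$5,000 + R$48,000 = R$491,000
  Exemption: R$50,000 − 25% × (R$491,000 − R$395,000) = R$50,000 − R$24,000 = R$26,000
  Base: R$491,000 − R$26,000 = R$465,000
  R$465,000 × 15% = R$69,750

Regular income tax:
  R$19,000 × 16% = R$3,040
  R$203,000 × 21% = R$42,630
  R$133,000 × 34% = R$45,220
  → R$90,890

R$90,890 > R$69,750, so the regular income tax governs.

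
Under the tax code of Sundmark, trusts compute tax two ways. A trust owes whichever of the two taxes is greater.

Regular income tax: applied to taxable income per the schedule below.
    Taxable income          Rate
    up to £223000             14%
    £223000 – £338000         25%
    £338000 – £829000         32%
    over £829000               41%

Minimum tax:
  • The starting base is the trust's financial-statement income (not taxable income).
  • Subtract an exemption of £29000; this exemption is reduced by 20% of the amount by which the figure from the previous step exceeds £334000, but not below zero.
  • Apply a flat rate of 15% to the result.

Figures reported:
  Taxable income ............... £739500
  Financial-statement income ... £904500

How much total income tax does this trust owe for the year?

Minimum tax:
  Base (financial-statement income): £904500
  Exemption: 20% × (£904500 − £334000) = £114100 ≥ £29000, so the exemption is fully phased out
  Base: £904500 − £0 = £904500
  £904500 × 15% = £135675

Regular income tax:
  £223000 × 14% = £31220
  £115000 × 25% = £28750
  £401500 × 32% = £128480
  → £188450

£188450 > £135675, so the regular income tax governs.

£188450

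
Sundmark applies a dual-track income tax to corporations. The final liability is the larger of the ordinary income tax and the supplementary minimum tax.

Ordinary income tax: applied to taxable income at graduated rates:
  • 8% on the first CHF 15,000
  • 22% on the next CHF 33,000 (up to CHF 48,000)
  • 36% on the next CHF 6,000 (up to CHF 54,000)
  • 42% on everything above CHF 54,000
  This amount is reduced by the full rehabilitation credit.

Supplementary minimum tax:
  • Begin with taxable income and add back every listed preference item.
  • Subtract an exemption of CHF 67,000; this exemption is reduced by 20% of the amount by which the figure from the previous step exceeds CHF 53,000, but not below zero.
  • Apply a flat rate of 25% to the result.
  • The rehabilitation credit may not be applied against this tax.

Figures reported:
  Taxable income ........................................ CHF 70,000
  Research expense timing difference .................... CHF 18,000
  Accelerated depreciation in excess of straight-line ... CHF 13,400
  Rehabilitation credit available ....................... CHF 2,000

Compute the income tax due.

CHF 15,340

Ordinary income tax:
  CHF 15,000 × 8% = CHF 1,200
  CHF 33,000 × 22% = CHF 7,260
  CHF 6,000 × 36% = CHF 2,160
  CHF 16,000 × 42% = CHF 6,720
  → CHF 17,340
  Less rehabilitation credit CHF 2,000 → CHF 15,340

Supplementary minimum tax:
  Adjusted income: CHF 70,000 + CHF 18,000 + CHF 13,400 = CHF 101,400
  Exemption: CHF 67,000 − 20% × (CHF 101,400 − CHF 53,000) = CHF 67,000 − CHF 9,680 = CHF 57,320
  Base: CHF 101,400 − CHF 57,320 = CHF 44,080
  CHF 44,080 × 25% = CHF 11,020

CHF 15,340 > CHF 11,020, so the ordinary income tax governs.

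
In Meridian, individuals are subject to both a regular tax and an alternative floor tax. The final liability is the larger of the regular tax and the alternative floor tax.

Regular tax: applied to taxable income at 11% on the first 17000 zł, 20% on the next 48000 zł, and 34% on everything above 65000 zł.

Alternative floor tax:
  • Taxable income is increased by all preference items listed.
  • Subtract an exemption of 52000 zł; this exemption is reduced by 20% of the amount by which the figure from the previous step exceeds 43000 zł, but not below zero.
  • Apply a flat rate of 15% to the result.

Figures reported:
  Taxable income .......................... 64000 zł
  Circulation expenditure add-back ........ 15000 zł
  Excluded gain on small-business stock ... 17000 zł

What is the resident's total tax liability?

11270 zł

Regular tax:
  17000 zł × 11% = 1870 zł
  47000 zł × 20% = 9400 zł
  → 11270 zł

Alternative floor tax:
  Adjusted income: 64000 zł + 15000 zł + 17000 zł = 96000 zł
  Exemption: 52000 zł − 20% × (96000 zł − 43000 zł) = 52000 zł − 10600 zł = 41400 zł
  Base: 96000 zł − 41400 zł = 54600 zł
  54600 zł × 15% = 8190 zł

11270 zł > 8190 zł, so the regular tax governs.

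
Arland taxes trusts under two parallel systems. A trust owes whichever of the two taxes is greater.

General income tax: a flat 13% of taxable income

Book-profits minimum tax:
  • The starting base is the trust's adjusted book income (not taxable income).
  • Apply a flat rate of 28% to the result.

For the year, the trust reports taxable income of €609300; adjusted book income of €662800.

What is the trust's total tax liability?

€185584

General income tax:
  €609300 × 13% = €79209

Book-profits minimum tax:
  Base (adjusted book income): €662800
  €662800 × 28% = €185584

€185584 > €79209, so the book-profits minimum tax is the binding amount.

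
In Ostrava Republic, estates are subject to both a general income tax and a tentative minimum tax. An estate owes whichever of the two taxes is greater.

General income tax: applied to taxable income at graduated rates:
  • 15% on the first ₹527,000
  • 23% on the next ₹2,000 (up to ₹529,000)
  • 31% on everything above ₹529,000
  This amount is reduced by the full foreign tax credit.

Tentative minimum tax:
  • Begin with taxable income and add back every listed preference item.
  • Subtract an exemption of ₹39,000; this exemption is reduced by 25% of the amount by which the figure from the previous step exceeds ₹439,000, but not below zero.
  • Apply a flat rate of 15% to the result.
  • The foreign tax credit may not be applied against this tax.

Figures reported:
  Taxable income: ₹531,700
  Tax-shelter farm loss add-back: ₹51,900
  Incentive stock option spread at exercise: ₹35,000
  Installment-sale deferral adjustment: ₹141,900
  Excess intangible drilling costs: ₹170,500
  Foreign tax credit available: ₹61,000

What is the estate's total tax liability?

₹139,650

General income tax:
  ₹527,000 × 15% = ₹79,050
  ₹2,000 × 23% = ₹460
  ₹2,700 × 31% = ₹837
  → ₹80,347
  Less foreign tax credit ₹61,000 → ₹19,347

Tentative minimum tax:
  Adjusted income: ₹531,700 + ₹51,900 + ₹35,000 + ₹141,900 + ₹170,500 = ₹931,000
  Exemption: 25% × (₹931,000 − ₹439,000) = ₹123,000 ≥ ₹39,000, so the exemption is fully phased out
  Base: ₹931,000 − ₹0 = ₹931,000
  ₹931,000 × 15% = ₹139,650

₹139,650 > ₹19,347, so the tentative minimum tax is the binding amount.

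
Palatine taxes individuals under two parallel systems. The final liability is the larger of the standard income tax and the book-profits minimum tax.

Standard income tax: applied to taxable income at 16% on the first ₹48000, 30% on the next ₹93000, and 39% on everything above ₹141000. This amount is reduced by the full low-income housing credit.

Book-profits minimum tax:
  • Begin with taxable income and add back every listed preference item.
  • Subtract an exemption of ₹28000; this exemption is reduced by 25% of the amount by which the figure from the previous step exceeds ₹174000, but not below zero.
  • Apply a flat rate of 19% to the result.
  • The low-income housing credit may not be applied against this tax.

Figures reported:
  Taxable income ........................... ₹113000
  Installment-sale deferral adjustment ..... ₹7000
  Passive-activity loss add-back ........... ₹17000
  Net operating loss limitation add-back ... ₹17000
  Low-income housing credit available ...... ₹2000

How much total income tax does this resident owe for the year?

Book-profits minimum tax:
  Adjusted income: ₹113000 + ₹7000 + ₹17000 + ₹17000 = ₹154000
  Exemption: ₹154000 ≤ ₹174000, so full ₹28000 applies
  Base: ₹154000 − ₹28000 = ₹126000
  ₹126000 × 19% = ₹23940

Standard income tax:
  ₹48000 × 16% = ₹7680
  ₹65000 × 30% = ₹19500
  → ₹27180
  Less low-income housing credit ₹2000 → ₹25180

₹25180 > ₹23940, so the standard income tax governs.

₹25180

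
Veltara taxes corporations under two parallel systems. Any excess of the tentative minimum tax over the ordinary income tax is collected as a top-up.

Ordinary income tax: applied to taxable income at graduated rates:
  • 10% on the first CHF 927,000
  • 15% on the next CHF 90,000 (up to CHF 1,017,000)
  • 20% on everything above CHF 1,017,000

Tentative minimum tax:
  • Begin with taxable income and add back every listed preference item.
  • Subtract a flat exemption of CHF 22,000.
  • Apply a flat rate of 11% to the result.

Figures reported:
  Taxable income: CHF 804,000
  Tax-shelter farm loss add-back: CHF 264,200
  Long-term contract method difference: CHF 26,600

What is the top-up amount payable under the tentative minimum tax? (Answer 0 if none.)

Tentative minimum tax:
  Adjusted income: CHF 804,000 + CHF 264,200 + CHF 26,600 = CHF 1,094,800
  Less exemption CHF 22,000 → base CHF 1,072,800
  CHF 1,072,800 × 11% = CHF 118,008

Ordinary income tax:
  CHF 804,000 × 10% = CHF 80,400

Excess of tentative minimum tax over ordinary income tax: CHF 118,008 − CHF 80,400 = CHF 37,608.

CHF 37,608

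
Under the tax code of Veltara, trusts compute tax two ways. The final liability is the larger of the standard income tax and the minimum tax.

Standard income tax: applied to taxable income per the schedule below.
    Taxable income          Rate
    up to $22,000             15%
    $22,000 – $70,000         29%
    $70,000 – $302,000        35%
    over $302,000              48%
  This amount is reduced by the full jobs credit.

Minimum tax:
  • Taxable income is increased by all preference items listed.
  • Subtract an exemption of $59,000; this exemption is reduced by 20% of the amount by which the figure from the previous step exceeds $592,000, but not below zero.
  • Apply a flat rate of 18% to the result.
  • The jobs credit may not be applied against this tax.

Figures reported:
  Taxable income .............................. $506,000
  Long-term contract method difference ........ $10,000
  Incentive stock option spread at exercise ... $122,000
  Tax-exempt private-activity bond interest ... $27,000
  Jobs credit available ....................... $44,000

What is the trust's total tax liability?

Standard income tax:
  $22,000 × 15% = $3,300
  $48,000 × 29% = $13,920
  $232,000 × 35% = $81,200
  $204,000 × 48% = $97,920
  → $196,340
  Less jobs credit $44,000 → $152,340

Minimum tax:
  Adjusted income: $506,000 + $10,000 + $122,000 + $27,000 = $665,000
  Exemption: $59,000 − 20% × ($665,000 − $592,000) = $59,000 − $14,600 = $44,400
  Base: $665,000 − $44,400 = $620,600
  $620,600 × 18% = $111,708

$152,340 > $111,708, so the standard income tax governs.

$152,340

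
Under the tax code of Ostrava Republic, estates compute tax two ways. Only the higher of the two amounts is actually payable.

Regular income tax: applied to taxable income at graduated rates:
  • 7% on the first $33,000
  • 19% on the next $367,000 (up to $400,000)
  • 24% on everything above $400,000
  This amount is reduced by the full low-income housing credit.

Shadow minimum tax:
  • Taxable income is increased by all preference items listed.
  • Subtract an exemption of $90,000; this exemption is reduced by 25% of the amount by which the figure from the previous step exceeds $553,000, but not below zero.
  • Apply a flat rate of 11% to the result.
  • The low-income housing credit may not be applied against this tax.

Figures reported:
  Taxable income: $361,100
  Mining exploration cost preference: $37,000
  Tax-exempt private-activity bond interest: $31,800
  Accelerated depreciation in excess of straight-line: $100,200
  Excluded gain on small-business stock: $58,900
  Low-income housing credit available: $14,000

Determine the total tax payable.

Shadow minimum tax:
  Adjusted income: $361,100 + $37,000 + $31,800 + $100,200 + $58,900 = $589,000
  Exemption: $90,000 − 25% × ($589,000 − $553,000) = $90,000 − $9,000 = $81,000
  Base: $589,000 − $81,000 = $508,000
  $508,000 × 11% = $55,880

Regular income tax:
  $33,000 × 7% = $2,310
  $328,100 × 19% = $62,339
  → $64,649
  Less low-income housing credit $14,000 → $50,649

$55,880 > $50,649, so the shadow minimum tax is the binding amount.

$55,880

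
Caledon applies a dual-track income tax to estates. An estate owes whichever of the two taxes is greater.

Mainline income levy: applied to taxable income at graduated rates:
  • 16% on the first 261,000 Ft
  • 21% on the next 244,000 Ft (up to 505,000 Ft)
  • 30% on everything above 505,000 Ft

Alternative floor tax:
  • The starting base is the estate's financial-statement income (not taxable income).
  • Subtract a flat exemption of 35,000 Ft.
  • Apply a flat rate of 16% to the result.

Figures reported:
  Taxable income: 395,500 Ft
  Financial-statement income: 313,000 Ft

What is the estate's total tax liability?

Mainline income levy:
  261,000 Ft × 16% = 41,760 Ft
  134,500 Ft × 21% = 28,245 Ft
  → 70,005 Ft

Alternative floor tax:
  Base (financial-statement income): 313,000 Ft
  Less exemption 35,000 Ft → base 278,000 Ft
  278,000 Ft × 16% = 44,480 Ft

70,005 Ft > 44,480 Ft, so the mainline income levy governs.

70,005 Ft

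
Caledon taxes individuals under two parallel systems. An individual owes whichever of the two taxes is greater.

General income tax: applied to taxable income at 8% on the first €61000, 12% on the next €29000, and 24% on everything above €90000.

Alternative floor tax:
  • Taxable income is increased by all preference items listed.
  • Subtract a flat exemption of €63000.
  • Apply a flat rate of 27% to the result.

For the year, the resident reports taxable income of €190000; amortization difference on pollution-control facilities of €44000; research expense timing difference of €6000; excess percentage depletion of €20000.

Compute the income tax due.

€53190

Alternative floor tax:
  Adjusted income: €190000 + €44000 + €6000 + €20000 = €260000
  Less exemption €63000 → base €197000
  €197000 × 27% = €53190

General income tax:
  €61000 × 8% = €4880
  €29000 × 12% = €3480
  €100000 × 24% = €24000
  → €32360

€53190 > €32360, so the alternative floor tax is the binding amount.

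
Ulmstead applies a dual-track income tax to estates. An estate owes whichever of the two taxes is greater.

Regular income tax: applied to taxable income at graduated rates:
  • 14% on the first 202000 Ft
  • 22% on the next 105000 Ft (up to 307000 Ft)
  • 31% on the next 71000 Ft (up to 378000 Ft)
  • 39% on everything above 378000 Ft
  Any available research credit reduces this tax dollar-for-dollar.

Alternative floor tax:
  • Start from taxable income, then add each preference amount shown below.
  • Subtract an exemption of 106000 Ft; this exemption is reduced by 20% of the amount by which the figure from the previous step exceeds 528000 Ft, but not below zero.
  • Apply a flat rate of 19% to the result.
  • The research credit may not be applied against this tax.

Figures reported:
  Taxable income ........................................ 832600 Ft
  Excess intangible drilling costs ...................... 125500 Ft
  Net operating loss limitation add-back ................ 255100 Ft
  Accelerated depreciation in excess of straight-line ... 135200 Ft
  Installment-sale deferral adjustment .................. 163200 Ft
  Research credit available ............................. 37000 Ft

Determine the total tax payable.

Regular income tax:
  202000 Ft × 14% = 28280 Ft
  105000 Ft × 22% = 23100 Ft
  71000 Ft × 31% = 22010 Ft
  454600 Ft × 39% = 177294 Ft
  → 250684 Ft
  Less research credit 37000 Ft → 213684 Ft

Alternative floor tax:
  Adjusted income: 832600 Ft + 125500 Ft + 255100 Ft + 135200 Ft + 163200 Ft = 1511600 Ft
  Exemption: 20% × (1511600 Ft − 528000 Ft) = 196720 Ft ≥ 106000 Ft, so the exemption is fully phased out
  Base: 1511600 Ft − 0 Ft = 1511600 Ft
  1511600 Ft × 19% = 287204 Ft

287204 Ft > 213684 Ft, so the alternative floor tax is the binding amount.

287204 Ft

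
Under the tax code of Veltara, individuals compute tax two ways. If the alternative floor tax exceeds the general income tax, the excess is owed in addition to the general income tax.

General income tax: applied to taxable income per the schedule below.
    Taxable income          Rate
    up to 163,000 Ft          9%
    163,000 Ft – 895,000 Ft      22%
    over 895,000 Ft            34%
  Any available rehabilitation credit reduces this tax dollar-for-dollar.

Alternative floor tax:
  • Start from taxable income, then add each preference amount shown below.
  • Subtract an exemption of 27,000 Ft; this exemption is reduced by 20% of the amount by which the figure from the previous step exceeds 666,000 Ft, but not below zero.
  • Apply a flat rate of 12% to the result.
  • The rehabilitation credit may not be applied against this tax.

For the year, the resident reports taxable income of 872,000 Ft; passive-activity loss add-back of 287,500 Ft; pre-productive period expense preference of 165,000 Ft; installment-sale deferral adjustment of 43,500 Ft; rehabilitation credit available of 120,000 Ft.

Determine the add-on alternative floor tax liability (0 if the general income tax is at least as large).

General income tax:
  163,000 Ft × 9% = 14,670 Ft
  709,000 Ft × 22% = 155,980 Ft
  → 170,650 Ft
  Less rehabilitation credit 120,000 Ft → 50,650 Ft

Alternative floor tax:
  Adjusted income: 872,000 Ft + 287,500 Ft + 165,000 Ft + 43,500 Ft = 1,368,000 Ft
  Exemption: 20% × (1,368,000 Ft − 666,000 Ft) = 140,400 Ft ≥ 27,000 Ft, so the exemption is fully phased out
  Base: 1,368,000 Ft − 0 Ft = 1,368,000 Ft
  1,368,000 Ft × 12% = 164,160 Ft

Excess of alternative floor tax over general income tax: 164,160 Ft − 50,650 Ft = 113,510 Ft.

113,510 Ft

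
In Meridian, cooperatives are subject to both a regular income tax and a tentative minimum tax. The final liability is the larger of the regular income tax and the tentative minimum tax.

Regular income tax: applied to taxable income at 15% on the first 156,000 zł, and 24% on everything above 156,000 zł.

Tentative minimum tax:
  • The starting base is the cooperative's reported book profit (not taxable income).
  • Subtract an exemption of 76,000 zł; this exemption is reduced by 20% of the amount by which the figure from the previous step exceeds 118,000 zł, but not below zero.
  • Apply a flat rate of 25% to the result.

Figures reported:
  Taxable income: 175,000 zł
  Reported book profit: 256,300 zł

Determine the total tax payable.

51,990 zł

Tentative minimum tax:
  Base (reported book profit): 256,300 zł
  Exemption: 76,000 zł − 20% × (256,300 zł − 118,000 zł) = 76,000 zł − 27,660 zł = 48,340 zł
  Base: 256,300 zł − 48,340 zł = 207,960 zł
  207,960 zł × 25% = 51,990 zł

Regular income tax:
  156,000 zł × 15% = 23,400 zł
  19,000 zł × 24% = 4,560 zł
  → 27,960 zł

51,990 zł > 27,960 zł, so the tentative minimum tax is the binding amount.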